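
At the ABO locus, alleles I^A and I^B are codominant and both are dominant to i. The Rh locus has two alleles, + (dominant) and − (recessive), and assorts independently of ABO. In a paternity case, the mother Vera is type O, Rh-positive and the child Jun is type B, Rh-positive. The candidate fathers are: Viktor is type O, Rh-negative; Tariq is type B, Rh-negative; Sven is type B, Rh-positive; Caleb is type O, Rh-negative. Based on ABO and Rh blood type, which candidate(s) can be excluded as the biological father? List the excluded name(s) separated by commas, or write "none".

Viktor, Caleb

A candidate is excluded only if no genotype consistent with his phenotype could produce a type B, Rh-positive child with a type O, Rh-positive mother.
Viktor (type O, Rh-): no genotype consistent with that phenotype can produce a type-B Rh+ child with a type-O mother.
Caleb (type O, Rh-): no genotype consistent with that phenotype can produce a type-B Rh+ child with a type-O mother.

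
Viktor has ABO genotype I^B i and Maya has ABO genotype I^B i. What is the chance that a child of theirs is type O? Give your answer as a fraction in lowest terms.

ABO cross I^B i × I^B i → offspring phenotypes: 1/4 O, 3/4 B.
So P(type O) = 1/4.

1/4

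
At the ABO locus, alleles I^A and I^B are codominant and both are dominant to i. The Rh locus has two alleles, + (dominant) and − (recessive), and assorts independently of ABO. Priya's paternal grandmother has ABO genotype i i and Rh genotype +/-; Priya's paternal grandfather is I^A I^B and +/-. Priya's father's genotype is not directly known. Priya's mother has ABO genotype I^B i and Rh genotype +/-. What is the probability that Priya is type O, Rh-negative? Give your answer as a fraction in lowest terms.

1/16

Priya's father's ABO genotype from i i × I^A I^B: 1/2 I^A i, 1/2 I^B i.
Crossing each possibility with the mother I^B i and summing P(type O): 1/2·1/4 + 1/2·1/4 = 1/4.
Similarly for Rh via the father's Rh distribution: P(Rh-) = 1/4.
Independent loci: 1/4 × 1/4 = 1/16.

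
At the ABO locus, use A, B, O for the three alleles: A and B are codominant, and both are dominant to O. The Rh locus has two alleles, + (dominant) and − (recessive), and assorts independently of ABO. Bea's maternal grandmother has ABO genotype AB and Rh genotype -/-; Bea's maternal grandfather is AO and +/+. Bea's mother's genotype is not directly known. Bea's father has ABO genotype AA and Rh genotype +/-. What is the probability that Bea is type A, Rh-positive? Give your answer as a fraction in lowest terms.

Bea's mother's ABO genotype from AB × AO: 1/4 AA, 1/4 AB, 1/4 AO, 1/4 BO.
Crossing each possibility with the father AA and summing P(type A): 1/4·1 + 1/4·1/2 + 1/4·1 + 1/4·1/2 = 3/4.
Similarly for Rh via the mother's Rh distribution: P(Rh+) = 3/4.
Independent loci: 3/4 × 3/4 = 9/16.

9/16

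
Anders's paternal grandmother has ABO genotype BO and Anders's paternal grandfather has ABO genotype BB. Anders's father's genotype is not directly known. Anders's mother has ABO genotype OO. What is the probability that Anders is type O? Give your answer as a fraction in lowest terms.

1/4

Anders's father's ABO genotype from BO × BB: 1/2 BB, 1/2 BO.
Crossing each possibility with the mother OO and summing P(type O): 1/2·0 + 1/2·1/2 = 1/4.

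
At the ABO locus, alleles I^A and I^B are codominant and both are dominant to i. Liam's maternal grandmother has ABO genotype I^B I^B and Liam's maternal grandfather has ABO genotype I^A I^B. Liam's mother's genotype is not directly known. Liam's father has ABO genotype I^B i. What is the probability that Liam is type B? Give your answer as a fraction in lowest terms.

Liam's mother's ABO genotype from I^B I^B × I^A I^B: 1/2 I^A I^B, 1/2 I^B I^B.
Crossing each possibility with the father I^B i and summing P(type B): 1/2·1/2 + 1/2·1 = 3/4.

3/4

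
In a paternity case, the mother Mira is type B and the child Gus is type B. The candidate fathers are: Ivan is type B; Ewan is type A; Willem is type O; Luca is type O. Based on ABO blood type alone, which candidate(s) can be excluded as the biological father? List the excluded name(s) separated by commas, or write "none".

A candidate is excluded only if no genotype consistent with his phenotype could produce a type B child with a type B mother.
Every candidate has at least one consistent genotype combination, so none can be excluded.

none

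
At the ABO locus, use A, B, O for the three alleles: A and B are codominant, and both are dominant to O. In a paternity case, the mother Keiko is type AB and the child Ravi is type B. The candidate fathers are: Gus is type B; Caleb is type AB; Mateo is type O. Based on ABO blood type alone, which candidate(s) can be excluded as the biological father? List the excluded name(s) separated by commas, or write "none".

none

A candidate is excluded only if no genotype consistent with his phenotype could produce a type B child with a type AB mother.
Every candidate has at least one consistent genotype combination, so none can be excluded.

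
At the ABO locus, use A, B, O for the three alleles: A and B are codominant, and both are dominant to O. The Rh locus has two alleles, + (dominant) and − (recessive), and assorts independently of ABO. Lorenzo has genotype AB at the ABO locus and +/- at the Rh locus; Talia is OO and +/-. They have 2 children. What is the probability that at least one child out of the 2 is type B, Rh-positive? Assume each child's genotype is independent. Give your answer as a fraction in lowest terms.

39/64

ABO cross AB × OO → 1/2 A, 1/2 B.
Rh cross +/- × +/- → 3/4 Rh+, 1/4 Rh-; so P(type B, Rh-positive) = 1/2 × 3/4 = 3/8 per child.
P(none) = (5/8)^2 = 25/64; P(at least one) = 1 − 25/64 = 39/64.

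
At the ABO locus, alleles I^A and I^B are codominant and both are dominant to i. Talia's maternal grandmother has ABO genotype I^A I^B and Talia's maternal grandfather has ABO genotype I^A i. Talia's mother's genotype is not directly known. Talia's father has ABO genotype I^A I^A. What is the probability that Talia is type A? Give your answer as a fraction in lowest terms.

Talia's mother's ABO genotype from I^A I^B × I^A i: 1/4 I^A I^A, 1/4 I^A I^B, 1/4 I^A i, 1/4 I^B i.
Crossing each possibility with the father I^A I^A and summing P(type A): 1/4·1 + 1/4·1/2 + 1/4·1 + 1/4·1/2 = 3/4.

3/4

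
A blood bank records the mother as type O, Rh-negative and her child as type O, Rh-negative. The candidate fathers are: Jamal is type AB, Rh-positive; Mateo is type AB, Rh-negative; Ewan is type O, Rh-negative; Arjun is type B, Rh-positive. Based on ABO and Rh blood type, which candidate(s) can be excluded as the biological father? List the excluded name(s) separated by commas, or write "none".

Jamal, Mateo

A candidate is excluded only if no genotype consistent with his phenotype could produce a type O, Rh-negative child with a type O, Rh-negative mother.
Jamal (type AB, Rh+): no genotype consistent with that phenotype can produce a type-O Rh- child with a type-O mother.
Mateo (type AB, Rh-): no genotype consistent with that phenotype can produce a type-O Rh- child with a type-O mother.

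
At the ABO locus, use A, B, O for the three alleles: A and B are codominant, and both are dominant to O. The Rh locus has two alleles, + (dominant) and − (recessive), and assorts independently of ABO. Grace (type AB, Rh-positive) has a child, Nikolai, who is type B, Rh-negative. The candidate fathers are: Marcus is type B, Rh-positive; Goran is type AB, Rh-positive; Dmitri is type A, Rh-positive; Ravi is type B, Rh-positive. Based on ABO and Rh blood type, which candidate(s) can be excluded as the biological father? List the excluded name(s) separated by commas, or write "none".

A candidate is excluded only if no genotype consistent with his phenotype could produce a type B, Rh-negative child with a type AB, Rh-positive mother.
Every candidate has at least one consistent genotype combination, so none can be excluded.

none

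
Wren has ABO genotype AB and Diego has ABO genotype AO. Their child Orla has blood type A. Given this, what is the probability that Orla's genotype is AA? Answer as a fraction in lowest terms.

1/2

Cross AB × AO → 1/4 AA, 1/4 AB, 1/4 AO, 1/4 BO.
Type-A genotypes among offspring: AA (1/4), AO (1/4); total 1/2.
P(AA | type A) = (1/4) / (1/2) = 1/2.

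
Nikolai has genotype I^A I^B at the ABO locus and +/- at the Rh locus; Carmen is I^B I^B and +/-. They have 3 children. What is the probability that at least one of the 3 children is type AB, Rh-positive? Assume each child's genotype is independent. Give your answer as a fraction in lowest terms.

387/512

ABO cross I^A I^B × I^B I^B → 1/2 B, 1/2 AB.
Rh cross +/- × +/- → 3/4 Rh+, 1/4 Rh-; so P(type AB, Rh-positive) = 1/2 × 3/4 = 3/8 per child.
P(none) = (5/8)^3 = 125/512; P(at least one) = 1 − 125/512 = 387/512.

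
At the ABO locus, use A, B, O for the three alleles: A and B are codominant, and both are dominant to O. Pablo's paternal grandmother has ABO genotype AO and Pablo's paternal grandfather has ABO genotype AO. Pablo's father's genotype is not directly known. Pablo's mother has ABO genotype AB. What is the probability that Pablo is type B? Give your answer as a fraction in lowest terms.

1/4

Pablo's father's ABO genotype from AO × AO: 1/4 AA, 1/2 AO, 1/4 OO.
Crossing each possibility with the mother AB and summing P(type B): 1/4·0 + 1/2·1/4 + 1/4·1/2 = 1/4.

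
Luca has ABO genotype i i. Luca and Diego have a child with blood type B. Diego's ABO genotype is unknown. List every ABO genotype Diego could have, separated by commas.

For each candidate genotype of Diego, check whether crossing it with i i can produce every observed child phenotype.
  I^A I^A → possible child types {A} ✗
  I^A I^B → possible child types {A, B} ✓
  I^A i → possible child types {O, A} ✗
  I^B I^B → possible child types {B} ✓
  I^B i → possible child types {O, B} ✓
  i i → possible child types {O} ✗

I^A I^B, I^B I^B, I^B i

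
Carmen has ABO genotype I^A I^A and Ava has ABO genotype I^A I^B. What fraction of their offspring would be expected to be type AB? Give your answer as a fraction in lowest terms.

1/2

ABO cross I^A I^A × I^A I^B → offspring phenotypes: 1/2 A, 1/2 AB.
So P(type AB) = 1/2.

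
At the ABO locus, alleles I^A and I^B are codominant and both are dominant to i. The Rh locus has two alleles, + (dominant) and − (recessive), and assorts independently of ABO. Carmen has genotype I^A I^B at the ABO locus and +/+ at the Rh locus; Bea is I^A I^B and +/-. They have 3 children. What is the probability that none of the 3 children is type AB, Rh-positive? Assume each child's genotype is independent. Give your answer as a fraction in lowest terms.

1/8

ABO cross I^A I^B × I^A I^B → 1/4 A, 1/4 B, 1/2 AB.
Rh cross +/+ × +/- → 1 Rh+; so P(type AB, Rh-positive) = 1/2 × 1 = 1/2 per child.
P(not type AB, Rh-positive) = 1/2 for one child; (1/2)^3 = 1/8.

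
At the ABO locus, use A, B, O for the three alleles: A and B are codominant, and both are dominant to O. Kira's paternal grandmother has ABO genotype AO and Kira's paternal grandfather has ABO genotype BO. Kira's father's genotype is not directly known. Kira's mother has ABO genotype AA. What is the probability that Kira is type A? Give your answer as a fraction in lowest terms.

Kira's father's ABO genotype from AO × BO: 1/4 AB, 1/4 AO, 1/4 BO, 1/4 OO.
Crossing each possibility with the mother AA and summing P(type A): 1/4·1/2 + 1/4·1 + 1/4·1/2 + 1/4·1 = 3/4.

3/4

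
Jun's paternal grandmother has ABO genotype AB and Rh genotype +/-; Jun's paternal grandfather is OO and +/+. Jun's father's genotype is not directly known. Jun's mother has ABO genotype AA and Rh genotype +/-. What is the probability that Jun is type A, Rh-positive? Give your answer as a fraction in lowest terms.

21/32

Jun's father's ABO genotype from AB × OO: 1/2 AO, 1/2 BO.
Crossing each possibility with the mother AA and summing P(type A): 1/2·1 + 1/2·1/2 = 3/4.
Similarly for Rh via the father's Rh distribution: P(Rh+) = 7/8.
Independent loci: 3/4 × 7/8 = 21/32.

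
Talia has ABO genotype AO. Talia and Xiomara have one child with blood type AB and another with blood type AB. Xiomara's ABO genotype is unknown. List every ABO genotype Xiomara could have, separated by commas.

For each candidate genotype of Xiomara, check whether crossing it with AO can produce every observed child phenotype.
  AA → possible child types {A} ✗
  AB → possible child types {A, B, AB} ✓
  AO → possible child types {O, A} ✗
  BB → possible child types {B, AB} ✓
  BO → possible child types {O, A, B, AB} ✓
  OO → possible child types {O, A} ✗

AB, BB, BO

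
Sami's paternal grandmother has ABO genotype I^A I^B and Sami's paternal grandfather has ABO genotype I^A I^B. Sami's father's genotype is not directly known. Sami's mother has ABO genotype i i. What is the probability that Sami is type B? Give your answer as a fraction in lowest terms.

Sami's father's ABO genotype from I^A I^B × I^A I^B: 1/4 I^A I^A, 1/2 I^A I^B, 1/4 I^B I^B.
Crossing each possibility with the mother i i and summing P(type B): 1/4·0 + 1/2·1/2 + 1/4·1 = 1/2.

1/2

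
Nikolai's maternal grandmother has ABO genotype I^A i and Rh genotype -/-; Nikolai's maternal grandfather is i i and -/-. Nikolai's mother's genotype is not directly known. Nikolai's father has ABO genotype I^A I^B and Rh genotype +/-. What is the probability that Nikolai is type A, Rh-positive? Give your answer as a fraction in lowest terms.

1/4

Nikolai's mother's ABO genotype from I^A i × i i: 1/2 I^A i, 1/2 i i.
Crossing each possibility with the father I^A I^B and summing P(type A): 1/2·1/2 + 1/2·1/2 = 1/2.
Similarly for Rh via the mother's Rh distribution: P(Rh+) = 1/2.
Independent loci: 1/2 × 1/2 = 1/4.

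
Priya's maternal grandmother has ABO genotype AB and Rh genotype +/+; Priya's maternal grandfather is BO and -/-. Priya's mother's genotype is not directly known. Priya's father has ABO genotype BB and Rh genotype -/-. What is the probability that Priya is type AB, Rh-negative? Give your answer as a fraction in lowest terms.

1/8

Priya's mother's ABO genotype from AB × BO: 1/4 AB, 1/4 AO, 1/4 BB, 1/4 BO.
Crossing each possibility with the father BB and summing P(type AB): 1/4·1/2 + 1/4·1/2 + 1/4·0 + 1/4·0 = 1/4.
Similarly for Rh via the mother's Rh distribution: P(Rh-) = 1/2.
Independent loci: 1/4 × 1/2 = 1/8.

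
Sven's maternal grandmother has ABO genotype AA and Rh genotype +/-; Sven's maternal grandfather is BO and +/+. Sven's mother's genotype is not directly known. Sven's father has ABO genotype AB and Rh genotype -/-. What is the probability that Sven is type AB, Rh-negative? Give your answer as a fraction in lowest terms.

Sven's mother's ABO genotype from AA × BO: 1/2 AB, 1/2 AO.
Crossing each possibility with the father AB and summing P(type AB): 1/2·1/2 + 1/2·1/4 = 3/8.
Similarly for Rh via the mother's Rh distribution: P(Rh-) = 1/4.
Independent loci: 3/8 × 1/4 = 3/32.

3/32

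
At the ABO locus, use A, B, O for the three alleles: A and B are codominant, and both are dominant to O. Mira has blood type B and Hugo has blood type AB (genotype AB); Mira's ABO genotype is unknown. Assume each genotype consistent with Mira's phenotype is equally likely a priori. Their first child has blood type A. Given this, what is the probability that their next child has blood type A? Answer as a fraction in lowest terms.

Possible genotypes: Mira ∈ {BB, BO}; Hugo ∈ {AB}.
Weight each parental genotype pair by prior × P(type-A child):
  BO × AB: posterior weight 1; P(next child type A) = 1/4.
Weighted sum = 1/4.

1/4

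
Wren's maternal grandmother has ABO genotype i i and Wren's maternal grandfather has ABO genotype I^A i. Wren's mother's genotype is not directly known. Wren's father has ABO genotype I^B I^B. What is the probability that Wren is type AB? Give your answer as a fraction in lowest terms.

Wren's mother's ABO genotype from i i × I^A i: 1/2 I^A i, 1/2 i i.
Crossing each possibility with the father I^B I^B and summing P(type AB): 1/2·1/2 + 1/2·0 = 1/4.

1/4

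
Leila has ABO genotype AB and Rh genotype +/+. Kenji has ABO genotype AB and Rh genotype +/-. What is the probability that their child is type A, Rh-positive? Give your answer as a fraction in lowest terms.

ABO cross AB × AB → offspring phenotypes: 1/4 A, 1/4 B, 1/2 AB.
Rh cross +/+ × +/- → 1 Rh+.
Independent loci: P(type A, Rh-positive) = 1/4 × 1 = 1/4.

1/4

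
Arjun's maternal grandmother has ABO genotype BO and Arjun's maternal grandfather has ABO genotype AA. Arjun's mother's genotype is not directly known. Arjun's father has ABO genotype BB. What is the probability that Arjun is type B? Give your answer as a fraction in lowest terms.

Arjun's mother's ABO genotype from BO × AA: 1/2 AB, 1/2 AO.
Crossing each possibility with the father BB and summing P(type B): 1/2·1/2 + 1/2·1/2 = 1/2.

1/2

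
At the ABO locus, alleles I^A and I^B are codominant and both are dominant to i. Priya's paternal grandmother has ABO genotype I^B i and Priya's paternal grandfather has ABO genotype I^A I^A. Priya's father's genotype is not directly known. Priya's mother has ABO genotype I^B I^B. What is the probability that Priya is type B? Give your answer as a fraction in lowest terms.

1/2

Priya's father's ABO genotype from I^B i × I^A I^A: 1/2 I^A I^B, 1/2 I^A i.
Crossing each possibility with the mother I^B I^B and summing P(type B): 1/2·1/2 + 1/2·1/2 = 1/2.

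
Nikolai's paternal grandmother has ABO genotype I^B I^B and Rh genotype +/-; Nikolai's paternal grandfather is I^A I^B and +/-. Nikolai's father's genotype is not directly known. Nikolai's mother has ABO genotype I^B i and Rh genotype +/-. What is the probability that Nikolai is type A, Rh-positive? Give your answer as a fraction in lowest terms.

3/32

Nikolai's father's ABO genotype from I^B I^B × I^A I^B: 1/2 I^A I^B, 1/2 I^B I^B.
Crossing each possibility with the mother I^B i and summing P(type A): 1/2·1/4 + 1/2·0 = 1/8.
Similarly for Rh via the father's Rh distribution: P(Rh+) = 3/4.
Independent loci: 1/8 × 3/4 = 3/32.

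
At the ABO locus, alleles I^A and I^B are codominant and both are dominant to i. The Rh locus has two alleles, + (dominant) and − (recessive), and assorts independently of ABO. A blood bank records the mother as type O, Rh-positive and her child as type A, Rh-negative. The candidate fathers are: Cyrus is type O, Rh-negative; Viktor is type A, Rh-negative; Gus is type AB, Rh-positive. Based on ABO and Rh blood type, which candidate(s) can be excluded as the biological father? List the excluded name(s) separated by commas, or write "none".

Cyrus

A candidate is excluded only if no genotype consistent with his phenotype could produce a type A, Rh-negative child with a type O, Rh-positive mother.
Cyrus (type O, Rh-): no genotype consistent with that phenotype can produce a type-A Rh- child with a type-O mother.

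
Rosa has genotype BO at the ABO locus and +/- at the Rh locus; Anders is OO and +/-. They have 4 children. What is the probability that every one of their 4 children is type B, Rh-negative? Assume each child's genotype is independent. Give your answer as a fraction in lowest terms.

1/4096

ABO cross BO × OO → 1/2 O, 1/2 B.
Rh cross +/- × +/- → 3/4 Rh+, 1/4 Rh-; so P(type B, Rh-negative) = 1/2 × 1/4 = 1/8 per child.
All 4 independent: (1/8)^4 = 1/4096.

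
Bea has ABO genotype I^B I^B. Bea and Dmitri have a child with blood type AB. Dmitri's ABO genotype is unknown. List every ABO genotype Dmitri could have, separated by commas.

I^A I^A, I^A I^B, I^A i

For each candidate genotype of Dmitri, check whether crossing it with I^B I^B can produce every observed child phenotype.
  I^A I^A → possible child types {AB} ✓
  I^A I^B → possible child types {B, AB} ✓
  I^A i → possible child types {B, AB} ✓
  I^B I^B → possible child types {B} ✗
  I^B i → possible child types {B} ✗
  i i → possible child types {B} ✗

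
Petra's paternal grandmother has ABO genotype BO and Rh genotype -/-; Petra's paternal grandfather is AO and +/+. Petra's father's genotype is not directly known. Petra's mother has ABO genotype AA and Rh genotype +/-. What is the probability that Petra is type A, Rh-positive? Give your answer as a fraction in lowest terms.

Petra's father's ABO genotype from BO × AO: 1/4 AB, 1/4 AO, 1/4 BO, 1/4 OO.
Crossing each possibility with the mother AA and summing P(type A): 1/4·1/2 + 1/4·1 + 1/4·1/2 + 1/4·1 = 3/4.
Similarly for Rh via the father's Rh distribution: P(Rh+) = 3/4.
Independent loci: 3/4 × 3/4 = 9/16.

9/16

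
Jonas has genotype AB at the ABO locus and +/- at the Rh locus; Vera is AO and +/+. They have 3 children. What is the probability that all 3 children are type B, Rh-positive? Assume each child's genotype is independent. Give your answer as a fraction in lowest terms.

1/64

ABO cross AB × AO → 1/2 A, 1/4 B, 1/4 AB.
Rh cross +/- × +/+ → 1 Rh+; so P(type B, Rh-positive) = 1/4 × 1 = 1/4 per child.
All 3 independent: (1/4)^3 = 1/64.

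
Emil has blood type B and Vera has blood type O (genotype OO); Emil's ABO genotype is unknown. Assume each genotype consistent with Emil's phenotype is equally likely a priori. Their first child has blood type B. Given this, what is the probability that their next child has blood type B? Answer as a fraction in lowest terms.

Possible genotypes: Emil ∈ {BB, BO}; Vera ∈ {OO}.
Weight each parental genotype pair by prior × P(type-B child):
  BB × OO: posterior weight 2/3; P(next child type B) = 1.
  BO × OO: posterior weight 1/3; P(next child type B) = 1/2.
Weighted sum = 5/6.

5/6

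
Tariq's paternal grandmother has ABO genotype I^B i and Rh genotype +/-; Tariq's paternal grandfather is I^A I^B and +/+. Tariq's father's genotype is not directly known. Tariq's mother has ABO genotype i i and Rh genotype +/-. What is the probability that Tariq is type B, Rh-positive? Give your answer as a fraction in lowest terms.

Tariq's father's ABO genotype from I^B i × I^A I^B: 1/4 I^A I^B, 1/4 I^A i, 1/4 I^B I^B, 1/4 I^B i.
Crossing each possibility with the mother i i and summing P(type B): 1/4·1/2 + 1/4·0 + 1/4·1 + 1/4·1/2 = 1/2.
Similarly for Rh via the father's Rh distribution: P(Rh+) = 7/8.
Independent loci: 1/2 × 7/8 = 7/16.

7/16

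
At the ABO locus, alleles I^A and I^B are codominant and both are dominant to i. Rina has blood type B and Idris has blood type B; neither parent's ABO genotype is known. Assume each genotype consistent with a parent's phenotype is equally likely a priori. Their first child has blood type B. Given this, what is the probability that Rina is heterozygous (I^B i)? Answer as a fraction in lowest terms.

7/15

Possible genotypes: Rina ∈ {I^B I^B, I^B i}; Idris ∈ {I^B I^B, I^B i}.
Weight each parental genotype pair by prior × P(type-B child):
  I^B I^B × I^B I^B: posterior weight 4/15.
  I^B I^B × I^B i: posterior weight 4/15.
  I^B i × I^B I^B: posterior weight 4/15.
  I^B i × I^B i: posterior weight 1/5.
Sum the posterior weight over pairs where Rina is I^B i: 7/15.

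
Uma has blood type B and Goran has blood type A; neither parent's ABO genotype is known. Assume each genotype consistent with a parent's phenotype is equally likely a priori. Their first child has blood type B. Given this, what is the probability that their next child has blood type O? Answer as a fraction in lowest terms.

1/12

Possible genotypes: Uma ∈ {I^B I^B, I^B i}; Goran ∈ {I^A I^A, I^A i}.
Weight each parental genotype pair by prior × P(type-B child):
  I^B I^B × I^A i: posterior weight 2/3; P(next child type O) = 0.
  I^B i × I^A i: posterior weight 1/3; P(next child type O) = 1/4.
Weighted sum = 1/12.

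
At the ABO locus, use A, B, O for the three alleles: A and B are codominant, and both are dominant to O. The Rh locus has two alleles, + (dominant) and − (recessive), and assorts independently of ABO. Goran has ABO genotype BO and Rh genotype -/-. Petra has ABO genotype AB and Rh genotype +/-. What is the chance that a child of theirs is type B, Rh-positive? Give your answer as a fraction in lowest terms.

1/4

ABO cross BO × AB → offspring phenotypes: 1/4 A, 1/2 B, 1/4 AB.
Rh cross -/- × +/- → 1/2 Rh+, 1/2 Rh-.
Independent loci: P(type B, Rh-positive) = 1/2 × 1/2 = 1/4.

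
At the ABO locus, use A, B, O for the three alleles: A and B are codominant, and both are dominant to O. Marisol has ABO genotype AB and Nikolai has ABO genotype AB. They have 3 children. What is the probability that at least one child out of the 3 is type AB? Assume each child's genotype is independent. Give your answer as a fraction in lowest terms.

ABO cross AB × AB → 1/4 A, 1/4 B, 1/2 AB.
So P(type AB) = 1/2 per child.
P(none) = (1/2)^3 = 1/8; P(at least one) = 1 − 1/8 = 7/8.

7/8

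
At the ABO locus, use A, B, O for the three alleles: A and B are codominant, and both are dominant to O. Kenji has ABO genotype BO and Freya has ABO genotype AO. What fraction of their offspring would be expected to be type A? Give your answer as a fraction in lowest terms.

1/4

ABO cross BO × AO → offspring phenotypes: 1/4 O, 1/4 A, 1/4 B, 1/4 AB.
So P(type A) = 1/4.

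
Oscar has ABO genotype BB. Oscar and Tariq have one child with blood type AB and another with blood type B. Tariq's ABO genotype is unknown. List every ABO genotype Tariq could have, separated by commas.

AB, AO

For each candidate genotype of Tariq, check whether crossing it with BB can produce every observed child phenotype.
  AA → possible child types {AB} ✗
  AB → possible child types {B, AB} ✓
  AO → possible child types {B, AB} ✓
  BB → possible child types {B} ✗
  BO → possible child types {B} ✗
  OO → possible child types {B} ✗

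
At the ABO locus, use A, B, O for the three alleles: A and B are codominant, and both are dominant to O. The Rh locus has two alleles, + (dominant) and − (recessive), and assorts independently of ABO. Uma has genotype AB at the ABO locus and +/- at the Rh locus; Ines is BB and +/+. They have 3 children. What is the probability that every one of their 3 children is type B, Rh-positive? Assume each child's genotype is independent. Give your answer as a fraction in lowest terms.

1/8

ABO cross AB × BB → 1/2 B, 1/2 AB.
Rh cross +/- × +/+ → 1 Rh+; so P(type B, Rh-positive) = 1/2 × 1 = 1/2 per child.
All 3 independent: (1/2)^3 = 1/8.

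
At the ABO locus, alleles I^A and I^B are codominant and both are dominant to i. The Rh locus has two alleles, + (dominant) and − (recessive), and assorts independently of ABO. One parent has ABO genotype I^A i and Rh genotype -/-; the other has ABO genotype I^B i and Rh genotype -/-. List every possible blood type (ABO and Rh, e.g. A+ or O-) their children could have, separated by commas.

O-, A-, B-, AB-

Gametes from I^A i × I^B i give offspring ABO genotypes I^A I^B, I^A i, I^B i, i i, i.e. phenotypes O, A, B, AB.
Rh cross -/- × -/- → phenotypes Rh-.
Combining independently: O-, A-, B-, AB-.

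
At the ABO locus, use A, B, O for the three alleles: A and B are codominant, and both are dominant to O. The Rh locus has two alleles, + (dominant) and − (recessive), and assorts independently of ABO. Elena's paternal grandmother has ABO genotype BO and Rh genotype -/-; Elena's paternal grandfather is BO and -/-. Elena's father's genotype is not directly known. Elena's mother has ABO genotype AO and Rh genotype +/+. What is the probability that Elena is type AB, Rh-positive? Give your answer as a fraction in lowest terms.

1/4

Elena's father's ABO genotype from BO × BO: 1/4 BB, 1/2 BO, 1/4 OO.
Crossing each possibility with the mother AO and summing P(type AB): 1/4·1/2 + 1/2·1/4 + 1/4·0 = 1/4.
Similarly for Rh via the father's Rh distribution: P(Rh+) = 1.
Independent loci: 1/4 × 1 = 1/4.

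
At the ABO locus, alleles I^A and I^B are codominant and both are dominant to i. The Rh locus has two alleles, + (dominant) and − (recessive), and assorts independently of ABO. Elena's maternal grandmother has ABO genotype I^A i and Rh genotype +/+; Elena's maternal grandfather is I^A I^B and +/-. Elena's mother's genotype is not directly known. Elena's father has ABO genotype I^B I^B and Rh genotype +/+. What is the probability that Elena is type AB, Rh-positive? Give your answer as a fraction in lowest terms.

Elena's mother's ABO genotype from I^A i × I^A I^B: 1/4 I^A I^A, 1/4 I^A I^B, 1/4 I^A i, 1/4 I^B i.
Crossing each possibility with the father I^B I^B and summing P(type AB): 1/4·1 + 1/4·1/2 + 1/4·1/2 + 1/4·0 = 1/2.
Similarly for Rh via the mother's Rh distribution: P(Rh+) = 1.
Independent loci: 1/2 × 1 = 1/2.

1/2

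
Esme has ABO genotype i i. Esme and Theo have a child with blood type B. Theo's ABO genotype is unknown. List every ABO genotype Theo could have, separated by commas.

For each candidate genotype of Theo, check whether crossing it with i i can produce every observed child phenotype.
  I^A I^A → possible child types {A} ✗
  I^A I^B → possible child types {A, B} ✓
  I^A i → possible child types {O, A} ✗
  I^B I^B → possible child types {B} ✓
  I^B i → possible child types {O, B} ✓
  i i → possible child types {O} ✗

I^A I^B, I^B I^B, I^B i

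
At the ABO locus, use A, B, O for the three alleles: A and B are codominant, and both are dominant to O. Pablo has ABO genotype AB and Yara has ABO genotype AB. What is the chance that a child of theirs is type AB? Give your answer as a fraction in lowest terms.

ABO cross AB × AB → offspring phenotypes: 1/4 A, 1/4 B, 1/2 AB.
So P(type AB) = 1/2.

1/2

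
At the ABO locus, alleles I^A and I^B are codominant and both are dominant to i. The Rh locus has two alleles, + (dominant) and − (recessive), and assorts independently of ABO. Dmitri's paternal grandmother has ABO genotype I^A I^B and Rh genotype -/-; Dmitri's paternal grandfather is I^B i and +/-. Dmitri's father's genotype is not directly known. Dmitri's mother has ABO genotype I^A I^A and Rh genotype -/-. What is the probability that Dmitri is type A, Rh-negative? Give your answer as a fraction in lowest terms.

3/8

Dmitri's father's ABO genotype from I^A I^B × I^B i: 1/4 I^A I^B, 1/4 I^A i, 1/4 I^B I^B, 1/4 I^B i.
Crossing each possibility with the mother I^A I^A and summing P(type A): 1/4·1/2 + 1/4·1 + 1/4·0 + 1/4·1/2 = 1/2.
Similarly for Rh via the father's Rh distribution: P(Rh-) = 3/4.
Independent loci: 1/2 × 3/4 = 3/8.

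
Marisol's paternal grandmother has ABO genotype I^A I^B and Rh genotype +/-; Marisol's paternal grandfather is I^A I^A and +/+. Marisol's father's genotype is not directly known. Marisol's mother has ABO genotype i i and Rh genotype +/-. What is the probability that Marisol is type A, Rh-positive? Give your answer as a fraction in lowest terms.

Marisol's father's ABO genotype from I^A I^B × I^A I^A: 1/2 I^A I^A, 1/2 I^A I^B.
Crossing each possibility with the mother i i and summing P(type A): 1/2·1 + 1/2·1/2 = 3/4.
Similarly for Rh via the father's Rh distribution: P(Rh+) = 7/8.
Independent loci: 3/4 × 7/8 = 21/32.

21/32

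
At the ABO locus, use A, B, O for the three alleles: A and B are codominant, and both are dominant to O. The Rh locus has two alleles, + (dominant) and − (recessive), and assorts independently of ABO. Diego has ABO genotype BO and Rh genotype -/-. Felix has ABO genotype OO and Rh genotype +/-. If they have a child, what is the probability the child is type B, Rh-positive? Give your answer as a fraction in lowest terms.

ABO cross BO × OO → offspring phenotypes: 1/2 O, 1/2 B.
Rh cross -/- × +/- → 1/2 Rh+, 1/2 Rh-.
Independent loci: P(type B, Rh-positive) = 1/2 × 1/2 = 1/4.

1/4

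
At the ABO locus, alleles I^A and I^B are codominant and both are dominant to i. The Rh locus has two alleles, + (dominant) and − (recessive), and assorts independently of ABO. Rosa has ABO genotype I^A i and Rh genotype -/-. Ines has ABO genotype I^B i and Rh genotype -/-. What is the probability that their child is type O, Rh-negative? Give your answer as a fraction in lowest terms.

ABO cross I^A i × I^B i → offspring phenotypes: 1/4 O, 1/4 A, 1/4 B, 1/4 AB.
Rh cross -/- × -/- → 1 Rh-.
Independent loci: P(type O, Rh-negative) = 1/4 × 1 = 1/4.

1/4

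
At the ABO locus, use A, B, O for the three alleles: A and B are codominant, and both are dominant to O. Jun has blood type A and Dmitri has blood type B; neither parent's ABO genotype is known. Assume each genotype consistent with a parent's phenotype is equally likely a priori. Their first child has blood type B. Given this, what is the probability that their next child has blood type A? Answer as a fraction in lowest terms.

1/12

Possible genotypes: Jun ∈ {AA, AO}; Dmitri ∈ {BB, BO}.
Weight each parental genotype pair by prior × P(type-B child):
  AO × BB: posterior weight 2/3; P(next child type A) = 0.
  AO × BO: posterior weight 1/3; P(next child type A) = 1/4.
Weighted sum = 1/12.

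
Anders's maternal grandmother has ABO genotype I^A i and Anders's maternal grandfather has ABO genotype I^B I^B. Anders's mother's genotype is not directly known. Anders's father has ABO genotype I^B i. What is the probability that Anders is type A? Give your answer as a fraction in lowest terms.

Anders's mother's ABO genotype from I^A i × I^B I^B: 1/2 I^A I^B, 1/2 I^B i.
Crossing each possibility with the father I^B i and summing P(type A): 1/2·1/4 + 1/2·0 = 1/8.

1/8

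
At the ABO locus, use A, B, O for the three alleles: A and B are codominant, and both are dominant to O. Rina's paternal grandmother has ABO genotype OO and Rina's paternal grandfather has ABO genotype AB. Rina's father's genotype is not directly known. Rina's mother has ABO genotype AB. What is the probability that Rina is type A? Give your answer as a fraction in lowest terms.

Rina's father's ABO genotype from OO × AB: 1/2 AO, 1/2 BO.
Crossing each possibility with the mother AB and summing P(type A): 1/2·1/2 + 1/2·1/4 = 3/8.

3/8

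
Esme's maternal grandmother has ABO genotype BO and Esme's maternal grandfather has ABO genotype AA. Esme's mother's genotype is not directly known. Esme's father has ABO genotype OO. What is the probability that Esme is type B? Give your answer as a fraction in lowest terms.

Esme's mother's ABO genotype from BO × AA: 1/2 AB, 1/2 AO.
Crossing each possibility with the father OO and summing P(type B): 1/2·1/2 + 1/2·0 = 1/4.

1/4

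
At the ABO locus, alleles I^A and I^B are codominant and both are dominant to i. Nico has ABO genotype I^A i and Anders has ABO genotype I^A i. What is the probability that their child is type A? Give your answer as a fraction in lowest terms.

3/4

ABO cross I^A i × I^A i → offspring phenotypes: 1/4 O, 3/4 A.
So P(type A) = 3/4.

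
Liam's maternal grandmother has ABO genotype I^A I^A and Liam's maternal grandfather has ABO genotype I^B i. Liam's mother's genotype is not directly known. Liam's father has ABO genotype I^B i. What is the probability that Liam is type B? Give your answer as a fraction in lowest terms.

Liam's mother's ABO genotype from I^A I^A × I^B i: 1/2 I^A I^B, 1/2 I^A i.
Crossing each possibility with the father I^B i and summing P(type B): 1/2·1/2 + 1/2·1/4 = 3/8.

3/8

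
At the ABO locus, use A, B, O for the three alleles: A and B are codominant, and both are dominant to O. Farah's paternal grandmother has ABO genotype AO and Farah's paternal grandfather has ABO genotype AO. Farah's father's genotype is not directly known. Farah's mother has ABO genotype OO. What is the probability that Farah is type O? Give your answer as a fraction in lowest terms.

1/2

Farah's father's ABO genotype from AO × AO: 1/4 AA, 1/2 AO, 1/4 OO.
Crossing each possibility with the mother OO and summing P(type O): 1/4·0 + 1/2·1/2 + 1/4·1 = 1/2.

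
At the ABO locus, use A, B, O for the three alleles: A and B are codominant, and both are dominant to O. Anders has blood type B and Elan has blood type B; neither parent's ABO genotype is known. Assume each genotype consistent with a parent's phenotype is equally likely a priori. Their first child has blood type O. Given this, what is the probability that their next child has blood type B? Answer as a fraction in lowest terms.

3/4

Possible genotypes: Anders ∈ {BB, BO}; Elan ∈ {BB, BO}.
Weight each parental genotype pair by prior × P(type-O child):
  BO × BO: posterior weight 1; P(next child type B) = 3/4.
Weighted sum = 3/4.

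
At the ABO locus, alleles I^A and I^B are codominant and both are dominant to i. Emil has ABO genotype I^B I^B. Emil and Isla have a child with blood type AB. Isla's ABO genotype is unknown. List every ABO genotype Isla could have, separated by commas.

I^A I^A, I^A I^B, I^A i

For each candidate genotype of Isla, check whether crossing it with I^B I^B can produce every observed child phenotype.
  I^A I^A → possible child types {AB} ✓
  I^A I^B → possible child types {B, AB} ✓
  I^A i → possible child types {B, AB} ✓
  I^B I^B → possible child types {B} ✗
  I^B i → possible child types {B} ✗
  i i → possible child types {B} ✗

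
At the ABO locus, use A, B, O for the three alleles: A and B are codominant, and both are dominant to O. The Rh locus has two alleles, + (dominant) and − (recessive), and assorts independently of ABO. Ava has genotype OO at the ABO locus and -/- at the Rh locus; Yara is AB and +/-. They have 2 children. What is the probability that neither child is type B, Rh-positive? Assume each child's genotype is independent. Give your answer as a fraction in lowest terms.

9/16

ABO cross OO × AB → 1/2 A, 1/2 B.
Rh cross -/- × +/- → 1/2 Rh+, 1/2 Rh-; so P(type B, Rh-positive) = 1/2 × 1/2 = 1/4 per child.
P(not type B, Rh-positive) = 3/4 for one child; (3/4)^2 = 9/16.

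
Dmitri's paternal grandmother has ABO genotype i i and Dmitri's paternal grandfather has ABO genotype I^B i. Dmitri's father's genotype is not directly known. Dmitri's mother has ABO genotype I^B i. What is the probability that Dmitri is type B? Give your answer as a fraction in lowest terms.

Dmitri's father's ABO genotype from i i × I^B i: 1/2 I^B i, 1/2 i i.
Crossing each possibility with the mother I^B i and summing P(type B): 1/2·3/4 + 1/2·1/2 = 5/8.

5/8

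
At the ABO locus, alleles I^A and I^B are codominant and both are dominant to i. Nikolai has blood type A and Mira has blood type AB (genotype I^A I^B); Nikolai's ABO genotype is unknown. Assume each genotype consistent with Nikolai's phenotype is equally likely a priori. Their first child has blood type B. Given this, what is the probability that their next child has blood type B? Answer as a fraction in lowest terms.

Possible genotypes: Nikolai ∈ {I^A I^A, I^A i}; Mira ∈ {I^A I^B}.
Weight each parental genotype pair by prior × P(type-B child):
  I^A i × I^A I^B: posterior weight 1; P(next child type B) = 1/4.
Weighted sum = 1/4.

1/4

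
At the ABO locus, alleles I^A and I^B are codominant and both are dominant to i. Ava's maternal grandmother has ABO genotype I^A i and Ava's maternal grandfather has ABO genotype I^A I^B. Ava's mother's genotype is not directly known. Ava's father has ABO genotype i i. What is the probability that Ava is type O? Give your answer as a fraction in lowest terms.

1/4

Ava's mother's ABO genotype from I^A i × I^A I^B: 1/4 I^A I^A, 1/4 I^A I^B, 1/4 I^A i, 1/4 I^B i.
Crossing each possibility with the father i i and summing P(type O): 1/4·0 + 1/4·0 + 1/4·1/2 + 1/4·1/2 = 1/4.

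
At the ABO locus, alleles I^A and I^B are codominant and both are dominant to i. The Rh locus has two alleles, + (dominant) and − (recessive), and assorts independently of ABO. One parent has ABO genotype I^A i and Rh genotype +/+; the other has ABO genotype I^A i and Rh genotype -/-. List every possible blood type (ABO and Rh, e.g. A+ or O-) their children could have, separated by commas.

Gametes from I^A i × I^A i give offspring ABO genotypes I^A I^A, I^A i, i i, i.e. phenotypes O, A.
Rh cross +/+ × -/- → phenotypes Rh+.
Combining independently: O+, A+.

O+, A+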